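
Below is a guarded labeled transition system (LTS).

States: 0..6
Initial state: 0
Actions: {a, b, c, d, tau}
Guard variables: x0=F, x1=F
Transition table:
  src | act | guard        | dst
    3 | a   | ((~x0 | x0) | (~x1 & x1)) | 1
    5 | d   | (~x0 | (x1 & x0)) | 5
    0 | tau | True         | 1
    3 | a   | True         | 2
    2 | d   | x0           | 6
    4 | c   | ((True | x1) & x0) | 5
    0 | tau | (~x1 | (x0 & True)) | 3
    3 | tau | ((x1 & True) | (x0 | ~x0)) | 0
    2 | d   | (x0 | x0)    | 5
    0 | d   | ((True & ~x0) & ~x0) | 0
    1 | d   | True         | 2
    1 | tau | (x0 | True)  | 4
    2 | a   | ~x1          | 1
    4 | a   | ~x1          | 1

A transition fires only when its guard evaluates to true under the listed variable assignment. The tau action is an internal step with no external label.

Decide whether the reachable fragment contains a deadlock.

R = {0,1,2,3,4}
  0: d→0  tau→1  tau→3  [deg 3]
  1: d→2  tau→4  [deg 2]
  2: a→1  [deg 1]
  3: a→1  a→2  tau→0  [deg 3]
  4: a→1  [deg 1]

Answer: DEADLOCK-FREE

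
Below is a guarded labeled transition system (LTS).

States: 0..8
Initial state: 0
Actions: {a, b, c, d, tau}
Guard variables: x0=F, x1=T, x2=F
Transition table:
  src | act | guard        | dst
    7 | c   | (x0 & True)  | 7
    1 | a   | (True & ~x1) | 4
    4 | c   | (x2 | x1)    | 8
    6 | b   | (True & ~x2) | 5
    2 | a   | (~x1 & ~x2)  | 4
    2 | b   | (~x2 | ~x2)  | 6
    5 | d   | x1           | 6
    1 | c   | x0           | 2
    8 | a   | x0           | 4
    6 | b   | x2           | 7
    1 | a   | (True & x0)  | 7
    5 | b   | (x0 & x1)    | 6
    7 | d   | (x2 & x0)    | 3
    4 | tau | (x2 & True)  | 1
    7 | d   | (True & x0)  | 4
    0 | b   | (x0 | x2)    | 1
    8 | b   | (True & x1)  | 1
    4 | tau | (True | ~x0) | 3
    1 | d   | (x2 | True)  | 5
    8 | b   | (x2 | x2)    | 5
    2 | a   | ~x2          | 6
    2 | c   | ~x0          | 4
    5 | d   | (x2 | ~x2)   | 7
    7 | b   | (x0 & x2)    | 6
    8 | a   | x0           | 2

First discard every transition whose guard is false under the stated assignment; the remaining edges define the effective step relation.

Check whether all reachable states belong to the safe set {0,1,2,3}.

Allowed set {0,1,2,3}
R = {0}
  0: ✓

Answer: INVARIANT HOLDS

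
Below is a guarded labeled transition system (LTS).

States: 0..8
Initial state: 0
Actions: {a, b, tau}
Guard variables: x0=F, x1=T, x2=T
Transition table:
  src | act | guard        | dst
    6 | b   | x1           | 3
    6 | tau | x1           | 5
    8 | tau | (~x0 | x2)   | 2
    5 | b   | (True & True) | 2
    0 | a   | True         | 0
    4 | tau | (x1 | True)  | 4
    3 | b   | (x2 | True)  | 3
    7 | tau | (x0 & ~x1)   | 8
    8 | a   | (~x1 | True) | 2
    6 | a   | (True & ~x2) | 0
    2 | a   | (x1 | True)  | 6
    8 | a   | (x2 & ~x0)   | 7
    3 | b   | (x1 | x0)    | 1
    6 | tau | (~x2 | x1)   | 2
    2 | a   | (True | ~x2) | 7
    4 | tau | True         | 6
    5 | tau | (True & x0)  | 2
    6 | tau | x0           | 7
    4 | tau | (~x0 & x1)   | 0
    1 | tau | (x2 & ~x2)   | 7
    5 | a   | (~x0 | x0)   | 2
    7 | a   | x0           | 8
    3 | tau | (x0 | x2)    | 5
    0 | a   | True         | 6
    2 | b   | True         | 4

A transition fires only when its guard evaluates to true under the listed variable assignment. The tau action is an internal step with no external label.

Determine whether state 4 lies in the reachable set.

Answer: REACHABLE

Working:
19 transition(s) survive guard evaluation.
depth 0: {0}
depth 1: {6}  total {0,6}
depth 2: {2,3,5}  total {0,2,3,5,6}
depth 3: {1,4,7}  total {0,1,2,3,4,5,6,7}
Reachable = {0,1,2,3,4,5,6,7}
witness 4: a·tau·b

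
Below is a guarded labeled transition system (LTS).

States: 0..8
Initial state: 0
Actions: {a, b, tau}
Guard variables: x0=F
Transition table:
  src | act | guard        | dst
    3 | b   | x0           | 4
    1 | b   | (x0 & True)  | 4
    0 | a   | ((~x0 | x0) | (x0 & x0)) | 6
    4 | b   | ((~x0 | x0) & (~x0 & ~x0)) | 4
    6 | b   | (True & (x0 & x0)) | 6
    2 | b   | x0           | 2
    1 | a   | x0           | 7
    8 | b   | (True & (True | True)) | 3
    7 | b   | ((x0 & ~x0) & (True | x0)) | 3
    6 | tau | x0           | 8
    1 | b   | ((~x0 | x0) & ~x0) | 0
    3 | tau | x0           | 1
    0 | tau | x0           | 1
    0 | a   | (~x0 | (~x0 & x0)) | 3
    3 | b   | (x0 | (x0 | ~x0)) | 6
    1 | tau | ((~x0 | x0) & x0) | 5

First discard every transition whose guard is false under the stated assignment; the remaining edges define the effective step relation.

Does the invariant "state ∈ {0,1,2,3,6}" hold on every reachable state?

Safe = {0,1,2,3,6}
R = {0,3,6}
  0: safe
  3: safe
  6: safe

Answer: INVARIANT HOLDS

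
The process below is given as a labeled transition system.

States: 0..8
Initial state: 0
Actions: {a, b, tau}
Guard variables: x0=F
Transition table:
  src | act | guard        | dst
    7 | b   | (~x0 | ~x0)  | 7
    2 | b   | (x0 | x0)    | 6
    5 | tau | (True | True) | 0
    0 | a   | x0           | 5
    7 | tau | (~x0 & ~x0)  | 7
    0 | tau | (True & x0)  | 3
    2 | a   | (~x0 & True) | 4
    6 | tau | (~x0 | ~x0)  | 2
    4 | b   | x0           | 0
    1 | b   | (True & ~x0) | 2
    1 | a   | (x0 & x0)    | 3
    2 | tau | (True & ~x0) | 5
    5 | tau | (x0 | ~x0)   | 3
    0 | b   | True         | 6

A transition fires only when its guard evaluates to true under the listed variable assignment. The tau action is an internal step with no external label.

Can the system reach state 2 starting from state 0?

Answer: REACHABLE

Trace:
After dropping false guards: 9 live edges.
Layer 0: {0}
Layer 1: {6}  cumulative {0,6}
Layer 2: {2}  cumulative {0,2,6}
Layer 3: {4,5}  cumulative {0,2,4,5,6}
Layer 4: {3}  cumulative {0,2,3,4,5,6}
R = {0,2,3,4,5,6}
trace reaching 2: b·tau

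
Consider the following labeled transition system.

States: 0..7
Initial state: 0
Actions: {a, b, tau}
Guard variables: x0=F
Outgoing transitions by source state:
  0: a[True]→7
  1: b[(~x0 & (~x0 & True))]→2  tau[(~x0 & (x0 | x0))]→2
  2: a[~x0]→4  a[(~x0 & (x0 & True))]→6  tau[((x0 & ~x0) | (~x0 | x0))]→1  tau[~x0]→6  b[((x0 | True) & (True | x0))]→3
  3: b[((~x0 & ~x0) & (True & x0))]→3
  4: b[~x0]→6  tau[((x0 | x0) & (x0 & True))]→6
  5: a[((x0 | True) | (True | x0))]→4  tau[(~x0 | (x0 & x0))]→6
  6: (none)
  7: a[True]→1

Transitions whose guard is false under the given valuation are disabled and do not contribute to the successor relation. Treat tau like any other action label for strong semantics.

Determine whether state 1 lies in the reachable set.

After dropping false guards: 10 live edges.
depth 0: {0}
depth 1: {7}  now seen {0,7}
depth 2: {1}  now seen {0,1,7}
depth 3: {2}  now seen {0,1,2,7}
depth 4: {3,4,6}  now seen {0,1,2,3,4,6,7}
R = {0,1,2,3,4,6,7}
witness 1: a·a

Answer: REACHABLE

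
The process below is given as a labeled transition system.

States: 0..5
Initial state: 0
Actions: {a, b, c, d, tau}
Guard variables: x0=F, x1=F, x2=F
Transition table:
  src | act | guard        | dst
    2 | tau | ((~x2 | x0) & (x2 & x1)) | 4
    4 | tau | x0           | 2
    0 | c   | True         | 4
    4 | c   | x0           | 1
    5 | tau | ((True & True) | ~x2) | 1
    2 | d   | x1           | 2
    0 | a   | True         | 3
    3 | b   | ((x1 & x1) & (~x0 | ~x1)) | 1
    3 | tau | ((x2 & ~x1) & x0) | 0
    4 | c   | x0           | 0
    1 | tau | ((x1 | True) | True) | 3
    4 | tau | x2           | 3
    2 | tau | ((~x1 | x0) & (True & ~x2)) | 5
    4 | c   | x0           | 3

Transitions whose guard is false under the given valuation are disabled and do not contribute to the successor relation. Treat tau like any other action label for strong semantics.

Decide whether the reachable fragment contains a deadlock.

Answer: DEADLOCK at state 3

Analysis:
R = {0,3,4}
  0: a→3  c→4  [deg 2]
  3: ∅  [no exit]
  4: ∅  [no exit]
Path to 3: a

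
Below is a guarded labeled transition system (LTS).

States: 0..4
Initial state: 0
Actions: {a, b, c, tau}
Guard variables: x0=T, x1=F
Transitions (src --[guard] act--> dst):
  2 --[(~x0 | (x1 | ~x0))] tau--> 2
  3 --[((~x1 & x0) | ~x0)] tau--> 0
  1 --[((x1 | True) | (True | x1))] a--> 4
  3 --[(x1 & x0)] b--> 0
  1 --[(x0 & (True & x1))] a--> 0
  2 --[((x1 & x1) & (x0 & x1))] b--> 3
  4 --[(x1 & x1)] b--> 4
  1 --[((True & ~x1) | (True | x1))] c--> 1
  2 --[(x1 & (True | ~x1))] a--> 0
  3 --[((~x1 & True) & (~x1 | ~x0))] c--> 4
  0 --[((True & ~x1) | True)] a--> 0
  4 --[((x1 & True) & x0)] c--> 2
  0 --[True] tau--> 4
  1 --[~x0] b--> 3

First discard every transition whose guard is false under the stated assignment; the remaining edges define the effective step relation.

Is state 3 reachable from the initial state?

6 transition(s) survive guard evaluation.
Layer 0: {0}
Layer 1: {4}  cumulative {0,4}
Reach set: {0,4}

Answer: UNREACHABLE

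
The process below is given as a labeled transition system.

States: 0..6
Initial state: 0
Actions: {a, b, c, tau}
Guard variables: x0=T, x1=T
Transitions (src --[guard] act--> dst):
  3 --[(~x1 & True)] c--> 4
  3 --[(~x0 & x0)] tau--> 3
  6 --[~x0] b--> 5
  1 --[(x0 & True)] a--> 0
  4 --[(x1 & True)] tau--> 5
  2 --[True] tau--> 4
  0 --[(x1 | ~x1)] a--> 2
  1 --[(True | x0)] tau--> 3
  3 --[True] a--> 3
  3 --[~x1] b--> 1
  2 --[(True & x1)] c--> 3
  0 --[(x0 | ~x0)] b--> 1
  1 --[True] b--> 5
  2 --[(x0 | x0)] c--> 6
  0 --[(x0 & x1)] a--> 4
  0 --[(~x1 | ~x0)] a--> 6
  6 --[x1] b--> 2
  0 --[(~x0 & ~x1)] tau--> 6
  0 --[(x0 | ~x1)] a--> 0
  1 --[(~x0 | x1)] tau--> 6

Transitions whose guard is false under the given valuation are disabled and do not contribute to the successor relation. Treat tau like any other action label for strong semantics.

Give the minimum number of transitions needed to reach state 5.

Answer: 2

Working:
BFS to 5:
  Layer 0: {0}
  Layer 1: {1,2,4}
  Layer 2: {3,5,6}
5 enters at depth 2; path a·tau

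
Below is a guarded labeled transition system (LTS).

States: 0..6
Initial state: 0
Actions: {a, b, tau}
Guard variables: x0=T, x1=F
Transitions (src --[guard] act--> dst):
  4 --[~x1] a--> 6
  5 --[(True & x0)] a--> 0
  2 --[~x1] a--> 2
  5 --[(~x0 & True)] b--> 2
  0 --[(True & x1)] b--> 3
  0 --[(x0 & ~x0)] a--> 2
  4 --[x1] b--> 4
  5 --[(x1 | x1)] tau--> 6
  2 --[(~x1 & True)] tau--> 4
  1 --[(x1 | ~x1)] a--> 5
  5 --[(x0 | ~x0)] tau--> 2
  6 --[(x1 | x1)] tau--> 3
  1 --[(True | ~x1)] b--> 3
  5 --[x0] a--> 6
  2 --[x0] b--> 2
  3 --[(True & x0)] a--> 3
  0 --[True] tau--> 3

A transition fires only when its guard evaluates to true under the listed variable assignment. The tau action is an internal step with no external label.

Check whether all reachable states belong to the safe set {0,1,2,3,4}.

Allowed set {0,1,2,3,4}
Reachable = {0,3}
  0: safe
  3: safe

Answer: INVARIANT HOLDS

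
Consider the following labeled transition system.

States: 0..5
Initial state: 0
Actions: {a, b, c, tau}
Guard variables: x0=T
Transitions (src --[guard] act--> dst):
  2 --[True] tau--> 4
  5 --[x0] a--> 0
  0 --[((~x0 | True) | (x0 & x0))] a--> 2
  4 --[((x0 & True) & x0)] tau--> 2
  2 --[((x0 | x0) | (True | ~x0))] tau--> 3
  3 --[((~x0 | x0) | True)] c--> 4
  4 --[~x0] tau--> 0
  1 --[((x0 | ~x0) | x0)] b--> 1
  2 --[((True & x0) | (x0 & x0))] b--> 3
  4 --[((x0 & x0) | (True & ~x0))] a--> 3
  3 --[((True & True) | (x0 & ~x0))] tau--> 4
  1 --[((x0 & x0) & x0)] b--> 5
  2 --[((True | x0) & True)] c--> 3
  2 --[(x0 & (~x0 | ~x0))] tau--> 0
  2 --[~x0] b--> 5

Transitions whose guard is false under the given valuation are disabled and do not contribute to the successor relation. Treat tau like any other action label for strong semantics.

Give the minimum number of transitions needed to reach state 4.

Answer: 2

Trace:
Breadth-first toward 4:
  depth 0: {0}
  depth 1: {2}
  depth 2: {3,4}
4 enters at depth 2; path a·tau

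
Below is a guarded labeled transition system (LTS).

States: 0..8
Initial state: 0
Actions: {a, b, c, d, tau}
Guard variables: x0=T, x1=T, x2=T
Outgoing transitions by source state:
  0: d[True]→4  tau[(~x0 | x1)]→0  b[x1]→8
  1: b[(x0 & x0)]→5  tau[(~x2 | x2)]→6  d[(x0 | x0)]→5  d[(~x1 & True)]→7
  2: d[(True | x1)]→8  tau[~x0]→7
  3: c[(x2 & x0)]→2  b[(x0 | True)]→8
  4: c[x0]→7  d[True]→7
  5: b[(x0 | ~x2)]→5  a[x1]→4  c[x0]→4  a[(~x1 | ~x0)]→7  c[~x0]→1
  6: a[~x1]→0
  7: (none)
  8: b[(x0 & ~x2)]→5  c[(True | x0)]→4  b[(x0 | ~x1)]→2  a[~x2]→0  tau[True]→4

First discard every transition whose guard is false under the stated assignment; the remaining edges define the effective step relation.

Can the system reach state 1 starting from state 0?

Answer: UNREACHABLE

Working:
After dropping false guards: 17 live edges.
L0 = {0}
L1 = {4,8}  total {0,4,8}
L2 = {2,7}  total {0,2,4,7,8}
Reach set: {0,2,4,7,8}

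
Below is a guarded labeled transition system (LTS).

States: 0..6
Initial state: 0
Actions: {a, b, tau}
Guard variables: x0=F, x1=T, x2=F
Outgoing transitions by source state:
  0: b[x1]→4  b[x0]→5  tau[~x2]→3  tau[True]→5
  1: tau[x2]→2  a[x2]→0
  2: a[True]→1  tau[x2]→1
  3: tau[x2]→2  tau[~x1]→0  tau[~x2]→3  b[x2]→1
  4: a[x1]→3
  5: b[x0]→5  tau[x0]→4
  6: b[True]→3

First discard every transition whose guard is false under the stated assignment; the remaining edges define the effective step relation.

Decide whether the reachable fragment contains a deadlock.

Answer: DEADLOCK at state 5

Trace:
Reachable = {0,3,4,5}
  0: b→4  tau→3  tau→5  [deg 3]
  3: tau→3  [deg 1]
  4: a→3  [deg 1]
  5: ∅  [deadlock]
trace reaching 5: tau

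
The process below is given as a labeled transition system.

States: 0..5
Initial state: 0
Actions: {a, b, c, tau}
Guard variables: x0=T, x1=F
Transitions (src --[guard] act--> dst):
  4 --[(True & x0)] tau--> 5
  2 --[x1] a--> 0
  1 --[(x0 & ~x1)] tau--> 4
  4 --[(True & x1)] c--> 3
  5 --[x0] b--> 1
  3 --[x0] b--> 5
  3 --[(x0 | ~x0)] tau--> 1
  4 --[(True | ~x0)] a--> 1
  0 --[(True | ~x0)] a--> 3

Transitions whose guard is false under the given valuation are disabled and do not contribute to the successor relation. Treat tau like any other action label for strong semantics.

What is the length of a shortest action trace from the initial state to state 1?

Answer: 2

Working:
BFS to 1:
  Layer 0: {0}
  Layer 1: {3}
  Layer 2: {1,5}
1 enters at depth 2; path a·tau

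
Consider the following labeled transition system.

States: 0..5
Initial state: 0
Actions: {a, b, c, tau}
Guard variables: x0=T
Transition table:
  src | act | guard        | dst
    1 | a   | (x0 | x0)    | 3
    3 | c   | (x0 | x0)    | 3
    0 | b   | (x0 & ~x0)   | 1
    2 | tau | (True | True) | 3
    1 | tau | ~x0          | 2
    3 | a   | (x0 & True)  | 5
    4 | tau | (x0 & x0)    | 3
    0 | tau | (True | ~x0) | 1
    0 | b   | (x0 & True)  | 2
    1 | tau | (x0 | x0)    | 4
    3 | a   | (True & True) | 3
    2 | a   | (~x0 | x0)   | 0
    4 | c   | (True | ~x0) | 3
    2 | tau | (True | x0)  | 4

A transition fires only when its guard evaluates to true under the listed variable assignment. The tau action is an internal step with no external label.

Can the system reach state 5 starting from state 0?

After dropping false guards: 12 live edges.
Layer 0: {0}
Layer 1: {1,2}  total {0,1,2}
Layer 2: {3,4}  total {0,1,2,3,4}
Layer 3: {5}  total {0,1,2,3,4,5}
Reachable = {0,1,2,3,4,5}
Path to 5: tau·a·a

Answer: REACHABLE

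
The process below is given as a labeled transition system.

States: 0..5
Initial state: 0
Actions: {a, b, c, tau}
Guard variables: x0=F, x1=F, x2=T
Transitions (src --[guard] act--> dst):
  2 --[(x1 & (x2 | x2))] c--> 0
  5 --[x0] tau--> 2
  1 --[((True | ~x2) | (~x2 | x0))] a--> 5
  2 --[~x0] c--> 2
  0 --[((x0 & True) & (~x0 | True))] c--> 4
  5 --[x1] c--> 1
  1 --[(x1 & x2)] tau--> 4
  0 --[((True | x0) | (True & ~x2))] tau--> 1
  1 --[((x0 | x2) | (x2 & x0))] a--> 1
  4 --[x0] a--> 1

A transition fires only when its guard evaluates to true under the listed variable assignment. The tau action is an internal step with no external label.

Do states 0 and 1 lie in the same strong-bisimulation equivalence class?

Answer: NOT BISIMILAR

Working:
Refine partition for ~:
  round 0: {{0,1,2,3,4,5}}
  round 1: {{0},{1},{2},{3,4,5}}
4 equivalence class(es) (converged in 2)
[0]={0}  [1]={1}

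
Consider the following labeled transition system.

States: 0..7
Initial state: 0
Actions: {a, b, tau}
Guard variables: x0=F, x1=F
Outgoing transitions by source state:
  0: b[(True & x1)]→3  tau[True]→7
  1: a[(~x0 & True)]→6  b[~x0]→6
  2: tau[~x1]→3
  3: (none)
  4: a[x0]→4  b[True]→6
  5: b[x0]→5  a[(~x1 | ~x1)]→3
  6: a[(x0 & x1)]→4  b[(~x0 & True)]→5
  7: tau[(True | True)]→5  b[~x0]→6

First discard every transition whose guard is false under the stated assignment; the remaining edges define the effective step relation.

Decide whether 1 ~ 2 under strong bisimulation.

Answer: NOT BISIMILAR

Working:
Compute ~ classes (split until stable):
  π0 = {{0,1,2,3,4,5,6,7}}
  π1 = {{0,2},{1},{3},{4,6},{5},{7}}
  π2 = {{0},{1},{2},{3},{4},{5},{6},{7}}
stable after 3 split(s): 8 block(s)
class of 1: {1}; class of 2: {2}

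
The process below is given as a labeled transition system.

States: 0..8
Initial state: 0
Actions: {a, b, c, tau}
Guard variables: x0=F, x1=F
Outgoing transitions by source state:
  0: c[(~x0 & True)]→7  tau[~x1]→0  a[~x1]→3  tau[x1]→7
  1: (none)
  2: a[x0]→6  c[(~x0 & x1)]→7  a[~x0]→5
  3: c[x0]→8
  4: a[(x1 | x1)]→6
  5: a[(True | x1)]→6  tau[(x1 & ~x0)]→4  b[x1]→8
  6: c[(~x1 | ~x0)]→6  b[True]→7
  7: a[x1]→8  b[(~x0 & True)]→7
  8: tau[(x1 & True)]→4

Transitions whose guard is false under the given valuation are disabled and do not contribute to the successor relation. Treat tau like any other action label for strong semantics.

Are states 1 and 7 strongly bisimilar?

Bisimulation quotient by refinement:
  P[0] = {{0,1,2,3,4,5,6,7,8}}
  P[1] = {{0},{1,3,4,8},{2,5},{6},{7}}
  P[2] = {{0},{1,3,4,8},{2},{5},{6},{7}}
Fixed point at round 3; 6 class(es).
class of 1: {1,3,4,8}; class of 7: {7}

Answer: NOT BISIMILAR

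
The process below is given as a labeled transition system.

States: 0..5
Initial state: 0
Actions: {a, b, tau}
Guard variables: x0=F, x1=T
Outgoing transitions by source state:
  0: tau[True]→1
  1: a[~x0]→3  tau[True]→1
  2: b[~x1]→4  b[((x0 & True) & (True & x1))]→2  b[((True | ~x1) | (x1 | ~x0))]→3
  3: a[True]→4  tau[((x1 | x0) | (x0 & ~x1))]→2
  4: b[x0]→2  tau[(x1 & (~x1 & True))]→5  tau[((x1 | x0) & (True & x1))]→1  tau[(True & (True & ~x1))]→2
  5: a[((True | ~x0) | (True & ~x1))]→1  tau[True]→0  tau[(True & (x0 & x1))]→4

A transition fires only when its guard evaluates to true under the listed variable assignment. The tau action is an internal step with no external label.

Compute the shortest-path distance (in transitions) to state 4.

Breadth-first toward 4:
  Layer 0: {0}
  Layer 1: {1}
  Layer 2: {3}
  Layer 3: {2,4}
4 enters at depth 3; path tau·a·a

Answer: 3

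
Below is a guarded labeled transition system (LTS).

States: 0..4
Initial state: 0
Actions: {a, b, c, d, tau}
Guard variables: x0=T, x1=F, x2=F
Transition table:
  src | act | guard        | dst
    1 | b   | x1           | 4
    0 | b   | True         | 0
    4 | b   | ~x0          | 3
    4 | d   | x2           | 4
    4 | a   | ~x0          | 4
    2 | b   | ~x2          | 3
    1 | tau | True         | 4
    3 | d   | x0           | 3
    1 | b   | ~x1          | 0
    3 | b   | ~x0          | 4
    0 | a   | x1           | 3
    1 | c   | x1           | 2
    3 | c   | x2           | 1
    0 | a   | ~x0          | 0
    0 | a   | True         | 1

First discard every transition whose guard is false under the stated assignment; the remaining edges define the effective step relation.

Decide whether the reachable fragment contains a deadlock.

Answer: DEADLOCK at state 4

Analysis:
Reach set: {0,1,4}
  0: a→1  b→0  [2 exit(s)]
  1: b→0  tau→4  [2 exit(s)]
  4: ∅  [STUCK]
trace reaching 4: a·tau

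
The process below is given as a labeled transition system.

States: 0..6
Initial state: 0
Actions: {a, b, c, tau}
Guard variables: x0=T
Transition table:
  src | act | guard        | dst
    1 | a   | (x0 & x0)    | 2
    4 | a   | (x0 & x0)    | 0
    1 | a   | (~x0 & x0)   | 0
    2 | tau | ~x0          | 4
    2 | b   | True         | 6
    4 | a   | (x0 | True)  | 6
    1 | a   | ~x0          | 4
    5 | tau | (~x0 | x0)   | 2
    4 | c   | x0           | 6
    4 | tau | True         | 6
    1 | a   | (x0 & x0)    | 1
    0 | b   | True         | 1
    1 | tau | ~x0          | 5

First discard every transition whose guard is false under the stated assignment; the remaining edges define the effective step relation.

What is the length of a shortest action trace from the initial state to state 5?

Answer: UNREACHABLE

Analysis:
BFS to 5:
  L0 = {0}
  L1 = {1}
  L2 = {2}
  L3 = {6}
5 never appears.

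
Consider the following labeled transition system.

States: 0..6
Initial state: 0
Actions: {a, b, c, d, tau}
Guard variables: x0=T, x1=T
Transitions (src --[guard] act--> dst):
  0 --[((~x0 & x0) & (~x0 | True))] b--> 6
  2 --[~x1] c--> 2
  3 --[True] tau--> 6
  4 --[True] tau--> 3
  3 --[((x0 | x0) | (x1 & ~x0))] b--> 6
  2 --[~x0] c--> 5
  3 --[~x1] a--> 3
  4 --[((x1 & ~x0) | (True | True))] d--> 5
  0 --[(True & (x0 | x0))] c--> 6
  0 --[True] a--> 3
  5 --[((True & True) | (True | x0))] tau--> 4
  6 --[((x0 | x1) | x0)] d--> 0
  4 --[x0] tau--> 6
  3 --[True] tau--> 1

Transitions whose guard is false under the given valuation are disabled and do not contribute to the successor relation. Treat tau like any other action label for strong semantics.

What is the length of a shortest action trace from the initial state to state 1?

Answer: 2

Working:
Breadth-first toward 1:
  L0 = {0}
  L1 = {3,6}
  L2 = {1}
1 enters at depth 2; path a·tau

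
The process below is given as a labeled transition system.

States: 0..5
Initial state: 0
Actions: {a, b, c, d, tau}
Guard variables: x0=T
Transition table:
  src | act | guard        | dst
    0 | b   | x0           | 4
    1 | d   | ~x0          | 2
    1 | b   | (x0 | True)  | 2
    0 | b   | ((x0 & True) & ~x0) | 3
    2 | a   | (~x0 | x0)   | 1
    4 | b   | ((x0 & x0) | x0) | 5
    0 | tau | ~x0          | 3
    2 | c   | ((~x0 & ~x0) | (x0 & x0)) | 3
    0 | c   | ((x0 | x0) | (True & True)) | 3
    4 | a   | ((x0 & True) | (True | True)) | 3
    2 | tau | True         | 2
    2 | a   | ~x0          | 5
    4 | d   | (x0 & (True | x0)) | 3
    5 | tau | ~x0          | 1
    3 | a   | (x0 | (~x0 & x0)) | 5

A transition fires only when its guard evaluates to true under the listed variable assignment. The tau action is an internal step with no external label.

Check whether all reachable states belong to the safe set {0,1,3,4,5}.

Safe = {0,1,3,4,5}
Reach set: {0,3,4,5}
  0: safe
  3: safe
  4: safe
  5: safe

Answer: INVARIANT HOLDS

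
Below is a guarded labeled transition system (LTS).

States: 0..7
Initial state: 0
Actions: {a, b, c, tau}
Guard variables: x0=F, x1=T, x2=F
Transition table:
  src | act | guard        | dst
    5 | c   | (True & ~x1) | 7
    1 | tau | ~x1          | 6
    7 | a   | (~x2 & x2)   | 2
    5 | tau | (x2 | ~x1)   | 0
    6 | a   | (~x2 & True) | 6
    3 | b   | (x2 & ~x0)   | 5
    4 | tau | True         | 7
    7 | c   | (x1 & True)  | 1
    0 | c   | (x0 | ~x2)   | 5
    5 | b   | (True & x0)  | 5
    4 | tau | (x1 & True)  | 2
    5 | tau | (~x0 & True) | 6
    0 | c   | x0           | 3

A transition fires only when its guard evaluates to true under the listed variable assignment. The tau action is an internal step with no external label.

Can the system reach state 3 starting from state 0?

Answer: UNREACHABLE

Working:
Guard filter leaves 6 enabled edge(s).
depth 0: {0}
depth 1: {5}  total {0,5}
depth 2: {6}  total {0,5,6}
Reachable = {0,5,6}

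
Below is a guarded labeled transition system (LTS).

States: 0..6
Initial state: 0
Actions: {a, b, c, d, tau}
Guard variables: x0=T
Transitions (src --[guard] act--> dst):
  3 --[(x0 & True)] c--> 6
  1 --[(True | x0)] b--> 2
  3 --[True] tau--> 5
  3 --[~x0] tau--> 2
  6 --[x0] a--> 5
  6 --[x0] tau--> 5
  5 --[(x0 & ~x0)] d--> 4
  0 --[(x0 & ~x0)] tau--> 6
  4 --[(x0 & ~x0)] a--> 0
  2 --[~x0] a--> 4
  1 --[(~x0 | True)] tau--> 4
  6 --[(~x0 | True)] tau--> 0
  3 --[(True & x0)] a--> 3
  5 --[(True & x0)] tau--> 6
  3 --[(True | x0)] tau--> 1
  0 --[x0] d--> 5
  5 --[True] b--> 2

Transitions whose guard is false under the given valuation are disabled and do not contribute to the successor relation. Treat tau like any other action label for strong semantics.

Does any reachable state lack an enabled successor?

Reach set: {0,2,5,6}
  0: d→5  [1 exit(s)]
  2: ∅  [STUCK]
  5: b→2  tau→6  [2 exit(s)]
  6: a→5  tau→0  tau→5  [3 exit(s)]
Path to 2: d·b

Answer: DEADLOCK at state 2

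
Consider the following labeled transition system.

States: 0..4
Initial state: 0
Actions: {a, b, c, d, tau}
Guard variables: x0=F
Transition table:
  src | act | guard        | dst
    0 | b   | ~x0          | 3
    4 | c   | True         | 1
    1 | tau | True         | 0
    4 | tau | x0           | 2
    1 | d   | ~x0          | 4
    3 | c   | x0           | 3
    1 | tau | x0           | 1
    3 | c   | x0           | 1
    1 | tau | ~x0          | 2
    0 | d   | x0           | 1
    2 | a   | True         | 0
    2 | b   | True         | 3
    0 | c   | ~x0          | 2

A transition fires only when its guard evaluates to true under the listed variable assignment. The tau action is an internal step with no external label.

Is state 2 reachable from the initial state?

8 transition(s) survive guard evaluation.
Layer 0: {0}
Layer 1: {2,3}  now seen {0,2,3}
R = {0,2,3}
Path to 2: c

Answer: REACHABLE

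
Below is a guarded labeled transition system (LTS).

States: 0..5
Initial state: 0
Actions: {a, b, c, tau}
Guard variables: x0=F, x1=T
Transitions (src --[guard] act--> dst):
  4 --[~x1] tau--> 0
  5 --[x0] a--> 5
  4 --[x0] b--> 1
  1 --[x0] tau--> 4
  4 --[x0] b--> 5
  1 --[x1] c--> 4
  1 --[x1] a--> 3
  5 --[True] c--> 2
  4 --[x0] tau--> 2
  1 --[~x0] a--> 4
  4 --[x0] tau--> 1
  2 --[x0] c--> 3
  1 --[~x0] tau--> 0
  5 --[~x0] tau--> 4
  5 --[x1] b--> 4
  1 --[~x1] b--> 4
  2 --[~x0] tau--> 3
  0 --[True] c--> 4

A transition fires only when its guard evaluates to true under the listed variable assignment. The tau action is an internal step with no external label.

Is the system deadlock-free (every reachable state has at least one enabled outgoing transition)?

Answer: DEADLOCK at state 4

Trace:
Reachable = {0,4}
  0: c→4  [1 exit(s)]
  4: ∅  [STUCK]
Path to 4: c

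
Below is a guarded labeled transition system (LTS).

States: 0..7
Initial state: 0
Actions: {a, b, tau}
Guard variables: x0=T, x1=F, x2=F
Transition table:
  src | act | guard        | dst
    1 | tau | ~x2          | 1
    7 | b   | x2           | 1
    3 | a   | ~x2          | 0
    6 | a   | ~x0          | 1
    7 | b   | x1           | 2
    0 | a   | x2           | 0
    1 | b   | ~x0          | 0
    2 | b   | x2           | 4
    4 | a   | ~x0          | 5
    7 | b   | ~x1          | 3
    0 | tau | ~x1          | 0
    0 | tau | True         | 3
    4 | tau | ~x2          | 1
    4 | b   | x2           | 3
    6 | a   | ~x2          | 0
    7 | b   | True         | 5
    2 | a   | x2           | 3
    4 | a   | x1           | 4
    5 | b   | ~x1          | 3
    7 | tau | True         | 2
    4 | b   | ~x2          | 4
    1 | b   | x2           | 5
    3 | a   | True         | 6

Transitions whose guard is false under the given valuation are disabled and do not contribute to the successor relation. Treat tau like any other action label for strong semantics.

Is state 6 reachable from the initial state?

After dropping false guards: 12 live edges.
depth 0: {0}
depth 1: {3}  cumulative {0,3}
depth 2: {6}  cumulative {0,3,6}
Reachable = {0,3,6}
Path to 6: tau·a

Answer: REACHABLE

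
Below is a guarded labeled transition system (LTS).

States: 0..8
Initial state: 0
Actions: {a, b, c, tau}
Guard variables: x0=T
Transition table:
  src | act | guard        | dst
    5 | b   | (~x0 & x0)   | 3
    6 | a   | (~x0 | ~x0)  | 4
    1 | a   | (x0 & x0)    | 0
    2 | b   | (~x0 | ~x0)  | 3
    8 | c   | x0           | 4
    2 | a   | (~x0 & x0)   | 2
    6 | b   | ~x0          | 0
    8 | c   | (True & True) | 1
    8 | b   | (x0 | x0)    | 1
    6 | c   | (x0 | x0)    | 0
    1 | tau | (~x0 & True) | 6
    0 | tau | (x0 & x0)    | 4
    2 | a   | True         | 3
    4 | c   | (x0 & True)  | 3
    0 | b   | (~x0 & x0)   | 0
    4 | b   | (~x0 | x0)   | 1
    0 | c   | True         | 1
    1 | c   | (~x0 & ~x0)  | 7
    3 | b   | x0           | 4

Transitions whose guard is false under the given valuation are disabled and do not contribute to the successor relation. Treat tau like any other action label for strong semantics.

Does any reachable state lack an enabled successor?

R = {0,1,3,4}
  0: c→1  tau→4  [deg 2]
  1: a→0  [deg 1]
  3: b→4  [deg 1]
  4: b→1  c→3  [deg 2]

Answer: DEADLOCK-FREE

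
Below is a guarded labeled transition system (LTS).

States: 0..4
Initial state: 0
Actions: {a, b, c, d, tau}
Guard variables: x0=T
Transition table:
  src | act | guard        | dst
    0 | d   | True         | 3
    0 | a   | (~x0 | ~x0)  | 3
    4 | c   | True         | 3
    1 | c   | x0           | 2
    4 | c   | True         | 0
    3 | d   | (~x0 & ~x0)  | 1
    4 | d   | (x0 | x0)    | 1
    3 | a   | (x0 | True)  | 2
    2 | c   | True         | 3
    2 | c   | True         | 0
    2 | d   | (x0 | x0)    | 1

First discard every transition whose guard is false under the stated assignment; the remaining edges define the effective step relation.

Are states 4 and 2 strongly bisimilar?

Compute ~ classes (split until stable):
  P[0] = {{0,1,2,3,4}}
  P[1] = {{0},{1},{2,4},{3}}
4 equivalence class(es) (converged in 2)
[4]={2,4}  [2]={2,4}

Answer: BISIMILAR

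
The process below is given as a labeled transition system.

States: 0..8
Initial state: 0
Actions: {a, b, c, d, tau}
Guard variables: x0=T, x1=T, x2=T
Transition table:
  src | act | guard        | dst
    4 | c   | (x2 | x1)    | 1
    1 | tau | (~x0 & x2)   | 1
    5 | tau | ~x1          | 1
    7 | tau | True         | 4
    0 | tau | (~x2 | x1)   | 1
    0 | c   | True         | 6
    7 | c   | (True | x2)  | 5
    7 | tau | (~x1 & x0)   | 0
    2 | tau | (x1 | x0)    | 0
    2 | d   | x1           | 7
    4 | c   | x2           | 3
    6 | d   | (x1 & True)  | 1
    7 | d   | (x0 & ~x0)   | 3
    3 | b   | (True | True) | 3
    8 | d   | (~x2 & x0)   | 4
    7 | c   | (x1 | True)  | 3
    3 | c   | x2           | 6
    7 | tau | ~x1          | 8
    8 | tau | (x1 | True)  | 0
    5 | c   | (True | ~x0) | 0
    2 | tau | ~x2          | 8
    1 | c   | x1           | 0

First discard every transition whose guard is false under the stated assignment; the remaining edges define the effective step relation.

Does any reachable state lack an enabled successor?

R = {0,1,6}
  0: c→6  tau→1  [deg 2]
  1: c→0  [deg 1]
  6: d→1  [deg 1]

Answer: DEADLOCK-FREE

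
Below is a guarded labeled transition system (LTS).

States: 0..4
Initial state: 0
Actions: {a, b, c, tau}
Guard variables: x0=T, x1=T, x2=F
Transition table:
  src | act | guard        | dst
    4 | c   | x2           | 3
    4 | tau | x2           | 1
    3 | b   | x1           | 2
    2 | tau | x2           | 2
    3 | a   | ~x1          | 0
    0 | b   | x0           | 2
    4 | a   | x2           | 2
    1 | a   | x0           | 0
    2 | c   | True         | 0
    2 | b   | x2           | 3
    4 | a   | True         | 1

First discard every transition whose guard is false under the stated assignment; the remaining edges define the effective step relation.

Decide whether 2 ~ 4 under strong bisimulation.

Compute ~ classes (split until stable):
  P[0] = {{0,1,2,3,4}}
  P[1] = {{0,3},{1,4},{2}}
  P[2] = {{0,3},{1},{2},{4}}
4 equivalence class(es) (converged in 3)
2∈{2}, 4∈{4}

Answer: NOT BISIMILAR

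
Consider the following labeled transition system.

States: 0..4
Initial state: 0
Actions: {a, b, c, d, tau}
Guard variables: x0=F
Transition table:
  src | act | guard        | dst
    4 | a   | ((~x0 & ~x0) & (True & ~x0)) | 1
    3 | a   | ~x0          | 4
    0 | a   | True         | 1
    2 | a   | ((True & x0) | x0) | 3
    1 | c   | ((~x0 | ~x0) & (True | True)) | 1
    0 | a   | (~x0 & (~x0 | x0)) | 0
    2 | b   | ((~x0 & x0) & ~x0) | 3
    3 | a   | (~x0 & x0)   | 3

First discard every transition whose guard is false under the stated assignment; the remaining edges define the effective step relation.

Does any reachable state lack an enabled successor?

Reachable = {0,1}
  0: a→0  a→1  [2 exit(s)]
  1: c→1  [1 exit(s)]

Answer: DEADLOCK-FREE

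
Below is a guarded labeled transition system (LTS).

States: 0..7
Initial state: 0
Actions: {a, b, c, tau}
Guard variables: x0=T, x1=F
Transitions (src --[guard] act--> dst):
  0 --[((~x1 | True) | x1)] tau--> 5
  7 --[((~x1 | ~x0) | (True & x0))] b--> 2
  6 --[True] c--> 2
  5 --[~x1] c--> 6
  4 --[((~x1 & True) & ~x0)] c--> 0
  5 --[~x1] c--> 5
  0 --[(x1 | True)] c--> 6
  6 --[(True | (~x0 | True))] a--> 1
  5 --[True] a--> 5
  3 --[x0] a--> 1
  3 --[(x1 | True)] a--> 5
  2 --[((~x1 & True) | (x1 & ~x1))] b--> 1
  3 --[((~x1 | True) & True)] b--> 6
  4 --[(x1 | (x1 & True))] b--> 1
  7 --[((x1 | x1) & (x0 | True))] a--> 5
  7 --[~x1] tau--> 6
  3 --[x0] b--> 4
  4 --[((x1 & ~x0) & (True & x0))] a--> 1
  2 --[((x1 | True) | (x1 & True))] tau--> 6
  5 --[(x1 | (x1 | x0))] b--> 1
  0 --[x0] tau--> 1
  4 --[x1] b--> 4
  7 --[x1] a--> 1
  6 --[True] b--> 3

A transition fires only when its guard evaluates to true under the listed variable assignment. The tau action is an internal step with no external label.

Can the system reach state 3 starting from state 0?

Answer: REACHABLE

Trace:
Guard filter leaves 18 enabled edge(s).
depth 0: {0}
depth 1: {1,5,6}  cumulative {0,1,5,6}
depth 2: {2,3}  cumulative {0,1,2,3,5,6}
depth 3: {4}  cumulative {0,1,2,3,4,5,6}
Reach set: {0,1,2,3,4,5,6}
trace reaching 3: c·b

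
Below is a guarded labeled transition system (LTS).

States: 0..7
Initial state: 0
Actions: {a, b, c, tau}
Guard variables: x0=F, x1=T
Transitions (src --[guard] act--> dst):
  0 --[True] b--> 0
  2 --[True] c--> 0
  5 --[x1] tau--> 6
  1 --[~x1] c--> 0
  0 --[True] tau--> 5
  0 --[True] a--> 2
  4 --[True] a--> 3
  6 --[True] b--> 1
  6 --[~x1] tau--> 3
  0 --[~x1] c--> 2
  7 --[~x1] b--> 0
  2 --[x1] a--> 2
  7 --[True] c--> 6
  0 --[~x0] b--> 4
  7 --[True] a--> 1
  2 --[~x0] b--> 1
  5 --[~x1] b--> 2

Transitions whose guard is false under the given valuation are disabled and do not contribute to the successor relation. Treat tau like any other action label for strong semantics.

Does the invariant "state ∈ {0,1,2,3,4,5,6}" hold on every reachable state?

Answer: INVARIANT HOLDS

Trace:
Inv-set: {0,1,2,3,4,5,6}
R = {0,1,2,3,4,5,6}
  0: ok
  1: ok
  2: ok
  3: ok
  4: ok
  5: ok
  6: ok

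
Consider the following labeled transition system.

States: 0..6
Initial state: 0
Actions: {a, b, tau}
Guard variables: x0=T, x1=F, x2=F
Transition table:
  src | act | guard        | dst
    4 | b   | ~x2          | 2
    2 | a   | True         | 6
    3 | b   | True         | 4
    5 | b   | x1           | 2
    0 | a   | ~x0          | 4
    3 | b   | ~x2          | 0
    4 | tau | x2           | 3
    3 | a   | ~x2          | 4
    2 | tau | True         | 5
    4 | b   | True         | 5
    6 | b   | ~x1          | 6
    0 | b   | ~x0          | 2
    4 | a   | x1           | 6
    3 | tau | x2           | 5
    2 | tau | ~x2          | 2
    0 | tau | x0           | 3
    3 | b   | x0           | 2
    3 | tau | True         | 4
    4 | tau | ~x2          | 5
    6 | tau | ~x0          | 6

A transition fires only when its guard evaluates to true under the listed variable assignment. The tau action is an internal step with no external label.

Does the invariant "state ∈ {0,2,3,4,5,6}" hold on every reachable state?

Safe = {0,2,3,4,5,6}
R = {0,2,3,4,5,6}
  0: ✓
  2: ✓
  3: ✓
  4: ✓
  5: ✓
  6: ✓

Answer: INVARIANT HOLDS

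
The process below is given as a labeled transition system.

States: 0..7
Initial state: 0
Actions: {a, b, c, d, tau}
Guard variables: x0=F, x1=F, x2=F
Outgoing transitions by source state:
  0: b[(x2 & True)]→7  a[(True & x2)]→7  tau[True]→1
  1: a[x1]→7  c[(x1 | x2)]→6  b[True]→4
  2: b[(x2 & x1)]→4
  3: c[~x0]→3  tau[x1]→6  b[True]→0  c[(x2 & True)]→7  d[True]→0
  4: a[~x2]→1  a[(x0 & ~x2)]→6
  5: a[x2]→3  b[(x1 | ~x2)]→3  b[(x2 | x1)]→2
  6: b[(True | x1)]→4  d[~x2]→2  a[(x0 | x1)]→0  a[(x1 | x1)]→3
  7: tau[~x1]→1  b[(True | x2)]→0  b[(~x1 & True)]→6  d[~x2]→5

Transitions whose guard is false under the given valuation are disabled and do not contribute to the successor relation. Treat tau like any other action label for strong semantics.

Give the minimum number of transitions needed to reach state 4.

Answer: 2

Working:
Layered search for 4:
  Layer 0: {0}
  Layer 1: {1}
  Layer 2: {4}
first hit 4 at d=2 via tau·b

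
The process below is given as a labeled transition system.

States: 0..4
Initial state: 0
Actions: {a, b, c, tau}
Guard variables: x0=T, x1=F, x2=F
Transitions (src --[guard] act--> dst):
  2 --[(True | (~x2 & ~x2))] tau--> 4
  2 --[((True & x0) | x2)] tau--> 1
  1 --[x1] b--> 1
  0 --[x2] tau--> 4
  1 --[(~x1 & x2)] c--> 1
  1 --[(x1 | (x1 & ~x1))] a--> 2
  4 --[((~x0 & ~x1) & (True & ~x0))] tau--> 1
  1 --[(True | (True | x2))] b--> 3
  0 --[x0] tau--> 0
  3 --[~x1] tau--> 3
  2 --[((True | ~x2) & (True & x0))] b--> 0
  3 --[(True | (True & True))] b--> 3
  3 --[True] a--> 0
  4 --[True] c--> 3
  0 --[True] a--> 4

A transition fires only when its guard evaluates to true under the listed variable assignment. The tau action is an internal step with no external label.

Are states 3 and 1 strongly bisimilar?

Answer: NOT BISIMILAR

Analysis:
Refine partition for ~:
  π0 = {{0,1,2,3,4}}
  π1 = {{0},{1},{2},{3},{4}}
5 equivalence class(es) (converged in 2)
[3]={3}  [1]={1}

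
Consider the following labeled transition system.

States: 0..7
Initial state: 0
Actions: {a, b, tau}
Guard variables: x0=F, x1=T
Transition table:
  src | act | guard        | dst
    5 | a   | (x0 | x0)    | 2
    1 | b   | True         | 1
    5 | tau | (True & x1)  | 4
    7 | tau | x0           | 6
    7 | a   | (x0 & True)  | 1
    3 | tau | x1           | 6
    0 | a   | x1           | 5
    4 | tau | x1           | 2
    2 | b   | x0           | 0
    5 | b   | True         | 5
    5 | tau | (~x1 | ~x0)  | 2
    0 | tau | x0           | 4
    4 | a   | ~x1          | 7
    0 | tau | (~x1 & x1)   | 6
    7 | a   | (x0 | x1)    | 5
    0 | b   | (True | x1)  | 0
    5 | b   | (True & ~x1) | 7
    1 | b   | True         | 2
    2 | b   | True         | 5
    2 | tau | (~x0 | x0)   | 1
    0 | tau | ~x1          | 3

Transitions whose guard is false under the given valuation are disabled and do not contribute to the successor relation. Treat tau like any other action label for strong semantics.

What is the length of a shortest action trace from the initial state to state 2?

Answer: 2

Working:
BFS to 2:
  L0 = {0}
  L1 = {5}
  L2 = {2,4}
first hit 2 at d=2 via a·tau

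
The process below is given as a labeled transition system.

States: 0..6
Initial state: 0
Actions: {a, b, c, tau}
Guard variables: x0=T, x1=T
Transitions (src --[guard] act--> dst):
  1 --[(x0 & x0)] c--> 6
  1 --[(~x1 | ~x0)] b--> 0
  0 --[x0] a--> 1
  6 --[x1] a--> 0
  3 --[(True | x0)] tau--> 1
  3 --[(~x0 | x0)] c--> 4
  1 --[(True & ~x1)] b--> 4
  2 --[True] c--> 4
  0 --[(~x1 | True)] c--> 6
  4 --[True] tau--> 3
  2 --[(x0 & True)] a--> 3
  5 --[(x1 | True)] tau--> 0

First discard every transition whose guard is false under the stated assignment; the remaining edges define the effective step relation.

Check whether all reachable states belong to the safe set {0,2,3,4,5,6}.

Answer: INVARIANT VIOLATED at state 1

Analysis:
Allowed set {0,2,3,4,5,6}
R = {0,1,6}
  0: safe
  1: VIOLATES
  6: safe
reach 1 via a — violates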